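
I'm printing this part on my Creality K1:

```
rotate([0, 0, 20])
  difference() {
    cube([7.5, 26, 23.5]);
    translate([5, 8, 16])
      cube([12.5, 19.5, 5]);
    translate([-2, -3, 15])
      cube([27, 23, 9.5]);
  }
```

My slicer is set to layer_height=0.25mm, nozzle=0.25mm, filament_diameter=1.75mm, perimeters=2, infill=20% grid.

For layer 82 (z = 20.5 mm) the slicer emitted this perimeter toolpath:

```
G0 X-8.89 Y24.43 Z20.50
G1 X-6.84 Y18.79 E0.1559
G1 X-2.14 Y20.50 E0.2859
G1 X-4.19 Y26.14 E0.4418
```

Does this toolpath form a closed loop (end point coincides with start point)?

no

Start point (G0): (-8.89, 24.43). End point (last G1): the path does not return to the start — open.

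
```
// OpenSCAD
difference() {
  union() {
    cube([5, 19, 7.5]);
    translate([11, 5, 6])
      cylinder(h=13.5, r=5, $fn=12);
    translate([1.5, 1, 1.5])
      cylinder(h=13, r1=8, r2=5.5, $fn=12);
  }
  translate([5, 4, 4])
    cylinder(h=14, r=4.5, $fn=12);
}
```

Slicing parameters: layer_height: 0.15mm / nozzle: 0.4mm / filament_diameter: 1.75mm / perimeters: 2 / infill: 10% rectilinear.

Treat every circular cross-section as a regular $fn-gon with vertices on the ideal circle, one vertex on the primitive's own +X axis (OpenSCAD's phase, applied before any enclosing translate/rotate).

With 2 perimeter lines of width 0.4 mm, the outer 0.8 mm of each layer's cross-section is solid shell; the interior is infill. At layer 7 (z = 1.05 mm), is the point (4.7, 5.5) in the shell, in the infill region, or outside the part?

shell

At z = 1.05 mm: the cube (footprint 5×19) is included at this height; the cylinder at (11, 5) is not intersected at this z (z outside [6, 19.5]); the cone at (1.5, 1) does not reach this height (z outside [1.5, 14.5]); Taking the union: only the 5×19 cube is present, so the union is just that shape — 1 connected region; the cylinder at (5, 4) is absent (z outside [4, 18]); After the difference (first − rest): none of the subtracted shapes is present at this height, so that combined region is unchanged — 1 connected region. Overall, the cross-section is a single solid region. The nearest boundary edge runs (5.00, 0.00)→(5.00, 19.00); distance from the point to it = 0.30 mm. The point is inside the cross-section, 0.30 mm from the nearest boundary — within the 0.8 mm shell band (2 × 0.4).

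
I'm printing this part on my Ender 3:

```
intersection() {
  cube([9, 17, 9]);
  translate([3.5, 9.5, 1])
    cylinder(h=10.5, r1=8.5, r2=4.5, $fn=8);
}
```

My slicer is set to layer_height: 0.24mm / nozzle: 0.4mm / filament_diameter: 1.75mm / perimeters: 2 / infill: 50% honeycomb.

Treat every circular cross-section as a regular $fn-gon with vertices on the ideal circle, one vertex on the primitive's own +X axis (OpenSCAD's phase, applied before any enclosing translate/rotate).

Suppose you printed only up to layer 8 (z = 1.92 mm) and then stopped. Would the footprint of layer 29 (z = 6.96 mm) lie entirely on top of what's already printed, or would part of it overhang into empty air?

entirely on top

Compare the two slices. At z = 1.92: the cube is present — its section is the full 9×17 rectangle (area 153.00 mm²); the cone at (3.5, 9.5): at t=0.088 of its height the radius interpolates to r₁+(r₂−r₁)t = 8.150, giving a regular 8-gon of that circumradius (area = (8/2)·8.150²·sin(360°/8) = 187.85 mm²); Taking the intersection: the cone at (3.5, 9.5) partially overlaps the 9×17 cube; clipping to the common part keeps 128.07 mm² — area = 128.07 mm². At z = 6.96: the cube (footprint 9×17) is included at this height (area 153.00 mm²); the cone at (3.5, 9.5) (r1=8.5→r2=4.5) has section circumradius 6.230 here — a regular 8-gon (area = (8/2)·6.230²·sin(360°/8) = 109.76 mm²); After intersecting: the cone at (3.5, 9.5) partially overlaps the 9×17 cube; clipping to the common part keeps 92.13 mm² — area = 92.13 mm². Checking containment: the cross-section at z = 6.96 is a subset of the cross-section at z = 1.92.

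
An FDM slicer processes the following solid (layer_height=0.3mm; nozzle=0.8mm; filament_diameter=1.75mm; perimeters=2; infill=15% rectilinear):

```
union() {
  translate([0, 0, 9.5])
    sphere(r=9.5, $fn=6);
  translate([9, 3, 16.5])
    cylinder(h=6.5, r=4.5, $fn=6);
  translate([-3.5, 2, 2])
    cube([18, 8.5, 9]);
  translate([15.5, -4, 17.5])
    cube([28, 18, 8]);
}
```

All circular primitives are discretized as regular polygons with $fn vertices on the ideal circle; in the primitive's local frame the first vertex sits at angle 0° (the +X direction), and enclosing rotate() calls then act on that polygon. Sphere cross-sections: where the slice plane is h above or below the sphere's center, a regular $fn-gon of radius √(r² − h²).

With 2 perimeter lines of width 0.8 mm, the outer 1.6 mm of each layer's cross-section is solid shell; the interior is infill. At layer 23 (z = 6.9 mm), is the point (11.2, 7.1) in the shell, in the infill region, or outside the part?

At z = 6.9 mm: the r=9.5 sphere contributes a regular 6-gon of circumradius √(9.5²−2.6²) = 9.137; the cylinder at (9, 3) is not intersected at this z (z outside [16.5, 23]); the cube at (-3.5, 2) is present — its section is the full 18×8.5 rectangle; the cube at (15.5, -4) does not reach this height (z outside [17.5, 25.5]); Merging all regions: the regions partially overlap (shared area 57.80 mm²), so overlapping operands fuse into one piece — 1 connected region. Overall, the cross-section is a single solid region. The nearest boundary edge runs (14.50, 10.50)→(14.50, 2.00); distance from the point to it = 3.30 mm. The point is inside the cross-section and 3.30 mm from the nearest boundary — more than the 1.6 mm shell width (2 × 0.8), so it's in the infill interior.

infill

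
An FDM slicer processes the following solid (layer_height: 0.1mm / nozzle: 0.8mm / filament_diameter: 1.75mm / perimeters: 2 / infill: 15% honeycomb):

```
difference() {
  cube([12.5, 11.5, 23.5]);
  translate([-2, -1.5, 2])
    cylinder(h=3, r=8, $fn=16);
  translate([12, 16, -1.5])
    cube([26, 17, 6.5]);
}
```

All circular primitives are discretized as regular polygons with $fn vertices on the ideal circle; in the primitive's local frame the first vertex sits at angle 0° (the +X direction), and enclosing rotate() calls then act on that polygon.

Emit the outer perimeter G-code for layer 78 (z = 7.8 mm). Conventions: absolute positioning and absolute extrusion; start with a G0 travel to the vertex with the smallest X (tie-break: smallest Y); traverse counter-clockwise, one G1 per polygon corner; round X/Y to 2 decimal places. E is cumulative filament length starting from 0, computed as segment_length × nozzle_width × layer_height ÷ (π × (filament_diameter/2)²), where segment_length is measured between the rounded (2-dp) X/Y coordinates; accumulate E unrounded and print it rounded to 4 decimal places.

At z = 7.8 mm: the cube (footprint 12.5×11.5) is included at this height; the cylinder at (-2, -1.5) is not intersected at this z (z outside [2, 5]); the cube at (12, 16) is not intersected at this z (z outside [-1.5, 5]); Subtracting the remaining from the first: none of the subtracted shapes is present at this height, so the 12.5×11.5 cube is unchanged — 1 connected region. The outline is a single polygon with 4 vertices. Extrusion per mm of travel: 0.8 × 0.1 / (π × 0.875²) = 0.033260. Accumulating E over each segment gives final E = 1.5965.

G0 X0.00 Y0.00 Z7.80
G1 X12.50 Y0.00 E0.4158
G1 X12.50 Y11.50 E0.7982
G1 X0.00 Y11.50 E1.2140
G1 X0.00 Y0.00 E1.5965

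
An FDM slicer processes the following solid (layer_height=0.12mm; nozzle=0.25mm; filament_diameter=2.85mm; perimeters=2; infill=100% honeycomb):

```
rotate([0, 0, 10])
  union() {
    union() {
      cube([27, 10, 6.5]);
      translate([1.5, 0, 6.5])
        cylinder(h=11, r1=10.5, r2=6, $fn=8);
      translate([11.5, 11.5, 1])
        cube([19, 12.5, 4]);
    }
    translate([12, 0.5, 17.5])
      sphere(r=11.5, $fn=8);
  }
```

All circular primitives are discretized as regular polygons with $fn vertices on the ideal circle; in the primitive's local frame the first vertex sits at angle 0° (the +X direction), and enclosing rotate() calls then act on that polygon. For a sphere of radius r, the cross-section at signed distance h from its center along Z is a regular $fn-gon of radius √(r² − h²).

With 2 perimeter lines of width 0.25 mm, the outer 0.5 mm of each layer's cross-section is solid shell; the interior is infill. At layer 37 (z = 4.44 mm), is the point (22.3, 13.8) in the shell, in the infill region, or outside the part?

At z = 4.44 mm: the cube (footprint 27×10) is included at this height; the cone at (1.5, 0) does not reach this height (z outside [6.5, 17.5]); the 19×12.5 cube at (11.5, 11.5) contributes its full rectangle; Combining (union): the 2 present regions are separate (no shared area or edge), so areas and boundary lengths simply add and each stays a separate island — 2 connected regions; the sphere at (12, 0.5) is absent (|z−center|=13.060 > r=11.5); Combining (union): only the result so far is present, so the union is just that shape — 2 connected regions; (whole slice rotated 10° about Z — lengths, areas and connectivity unchanged). Overall, the cross-section has 2 separate islands. Undo the 10° rotation: the query point maps to (24.358, 9.718) in the un-rotated model frame. The nearest boundary edge runs (0.00, 10.00)→(27.00, 10.00); distance from the point to it = 0.28 mm. (Shell/infill is judged within the island containing the point — the largest one.) The point is inside the cross-section, 0.28 mm from the nearest boundary — within the 0.5 mm shell band (2 × 0.25).

shell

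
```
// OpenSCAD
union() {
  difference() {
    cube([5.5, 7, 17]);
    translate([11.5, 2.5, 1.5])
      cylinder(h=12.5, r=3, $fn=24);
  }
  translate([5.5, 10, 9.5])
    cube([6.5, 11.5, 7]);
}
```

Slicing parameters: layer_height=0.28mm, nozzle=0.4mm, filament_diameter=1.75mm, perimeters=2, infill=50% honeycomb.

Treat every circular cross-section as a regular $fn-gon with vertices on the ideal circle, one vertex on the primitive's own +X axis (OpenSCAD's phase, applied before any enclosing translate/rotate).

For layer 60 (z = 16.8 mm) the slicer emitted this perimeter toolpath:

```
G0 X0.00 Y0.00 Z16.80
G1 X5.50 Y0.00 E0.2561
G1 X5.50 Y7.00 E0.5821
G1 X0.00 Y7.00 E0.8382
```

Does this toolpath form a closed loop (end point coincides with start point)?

Start point (G0): (0.00, 0.00). End point (last G1): the path does not return to the start — open.

no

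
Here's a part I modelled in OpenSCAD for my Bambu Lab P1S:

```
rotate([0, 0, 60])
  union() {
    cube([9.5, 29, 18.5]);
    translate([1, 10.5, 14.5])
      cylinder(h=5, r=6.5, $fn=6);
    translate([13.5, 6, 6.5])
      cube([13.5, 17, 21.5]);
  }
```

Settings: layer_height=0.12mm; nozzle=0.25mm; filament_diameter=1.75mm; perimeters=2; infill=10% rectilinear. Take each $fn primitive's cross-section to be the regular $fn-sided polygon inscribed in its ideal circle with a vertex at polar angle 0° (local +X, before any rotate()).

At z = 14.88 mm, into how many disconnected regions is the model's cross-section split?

At z = 14.88 mm: the cube (footprint 9.5×29) is included at this height; the r=6.5 cylinder at (1, 10.5) gives a regular 6-gon of circumradius 6.5 (constant along its height); the 13.5×17 cube at (13.5, 6) contributes its full rectangle; Merging all regions: the regions partially overlap (shared area 66.14 mm²), so overlapping operands fuse into one piece — 2 connected regions; (rotated 60° about Z; rotation is an isometry so areas/perimeters/island counts are preserved). The result has 2 disconnected regions.

2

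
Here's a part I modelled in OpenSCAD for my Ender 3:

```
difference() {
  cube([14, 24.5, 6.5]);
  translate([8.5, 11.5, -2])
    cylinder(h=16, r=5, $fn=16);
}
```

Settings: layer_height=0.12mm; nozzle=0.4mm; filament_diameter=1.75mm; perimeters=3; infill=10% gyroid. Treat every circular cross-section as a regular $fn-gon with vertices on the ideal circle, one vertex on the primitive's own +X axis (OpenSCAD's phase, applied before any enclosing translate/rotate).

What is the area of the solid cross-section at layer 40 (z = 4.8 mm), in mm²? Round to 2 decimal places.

266.46 mm²

At z = 4.8 mm: the 14×24.5 cube contributes its full rectangle (area 343.00 mm²); the cylinder at (8.5, 11.5): section is a regular 16-gon, circumradius r=5 (area = (16/2)·5.000²·sin(360°/16) = 76.54 mm²); After the difference (first − rest): starting from the 14×24.5 cube (343.00 mm²), the r=5 cylinder at (8.5, 11.5) lies wholly inside it (removes its full 76.54 mm² and its 31.21 mm outline becomes a hole wall) — area = 266.46 mm². Overall, the cross-section is one region with 1 hole. Net area = 266.46 mm².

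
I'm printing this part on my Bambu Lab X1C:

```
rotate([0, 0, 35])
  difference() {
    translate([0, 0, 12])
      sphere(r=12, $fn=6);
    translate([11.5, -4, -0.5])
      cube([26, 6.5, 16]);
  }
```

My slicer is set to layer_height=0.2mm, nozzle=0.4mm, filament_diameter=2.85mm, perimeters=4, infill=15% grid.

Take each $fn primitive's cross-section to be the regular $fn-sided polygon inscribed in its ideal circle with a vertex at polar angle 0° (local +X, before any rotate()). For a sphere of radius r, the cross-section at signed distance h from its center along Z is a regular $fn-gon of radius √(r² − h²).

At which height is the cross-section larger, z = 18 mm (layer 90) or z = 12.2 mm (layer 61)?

layer 61 (z = 12.2 mm)

Layer 90 (z = 18): the r=12 sphere slices to a regular 6-gon of circumradius 10.392 (√(r²−h²) with h=6 from center) (area = (6/2)·10.392²·sin(360°/6) = 280.59 mm²); the cube at (11.5, -4) does not reach this height (z outside [-0.5, 15.5]); Subtracting the remaining from the first: none of the subtracted shapes is present at this height, so the r=12 sphere is unchanged — area = 280.59 mm²; (whole slice rotated 35° about Z — lengths, areas and connectivity unchanged). So its area = 280.59 mm². Layer 61 (z = 12.2): the sphere: section is a regular 6-gon, circumradius = √(r²−h²) = √(12²−0.2²) = 11.998 (area = (6/2)·11.998²·sin(360°/6) = 374.02 mm²); the cube at (11.5, -4) (footprint 26×6.5) is included at this height (area 169.00 mm²); After the difference (first − rest): starting from the r=12 sphere (374.02 mm²), the 26×6.5 cube at (11.5, -4) partially overlaps it — only the 0.43 mm² overlap (of its 169.00 mm²) is removed, clipping the outline — area = 373.59 mm²; (rotated 35° about Z; rotation is an isometry so areas/perimeters/island counts are preserved). So its area = 373.59 mm². Layer 61 is larger (373.59 vs 280.59 mm²).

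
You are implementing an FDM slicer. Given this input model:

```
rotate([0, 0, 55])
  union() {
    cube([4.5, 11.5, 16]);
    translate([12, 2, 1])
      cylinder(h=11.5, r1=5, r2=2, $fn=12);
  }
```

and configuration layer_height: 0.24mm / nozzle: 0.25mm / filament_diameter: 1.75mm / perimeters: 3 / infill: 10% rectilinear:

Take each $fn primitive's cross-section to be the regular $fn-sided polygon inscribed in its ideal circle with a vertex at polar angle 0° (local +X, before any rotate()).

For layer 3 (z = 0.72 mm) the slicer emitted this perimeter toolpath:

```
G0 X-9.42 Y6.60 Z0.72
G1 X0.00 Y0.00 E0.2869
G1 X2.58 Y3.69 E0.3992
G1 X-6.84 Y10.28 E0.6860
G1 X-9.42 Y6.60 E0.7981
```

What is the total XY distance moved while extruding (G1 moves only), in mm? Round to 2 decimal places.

32.00 mm

Sum the Euclidean lengths of each G1 segment: total = 32.00 mm.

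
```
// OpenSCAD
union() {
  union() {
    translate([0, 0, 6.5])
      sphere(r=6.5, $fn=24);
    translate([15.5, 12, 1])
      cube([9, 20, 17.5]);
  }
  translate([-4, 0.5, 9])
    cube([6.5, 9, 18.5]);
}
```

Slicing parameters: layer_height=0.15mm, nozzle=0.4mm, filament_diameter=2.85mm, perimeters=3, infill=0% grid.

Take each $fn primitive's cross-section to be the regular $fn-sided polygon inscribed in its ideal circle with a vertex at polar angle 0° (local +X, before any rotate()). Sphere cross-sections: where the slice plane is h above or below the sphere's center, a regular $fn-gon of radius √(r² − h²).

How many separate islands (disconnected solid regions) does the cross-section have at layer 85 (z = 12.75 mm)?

2

At z = 12.75 mm: the sphere: section is a regular 24-gon, circumradius = √(r²−h²) = √(6.5²−6.25²) = 1.785; the cube at (15.5, 12) (footprint 9×20) is included at this height; Combining (union): the 2 present regions are separate (no shared area or edge), so areas and boundary lengths simply add and each stays a separate island — 2 connected regions; the 6.5×9 cube at (-4, 0.5) contributes its full rectangle; Taking the union: the regions partially overlap (shared area 3.20 mm²), so overlapping operands fuse into one piece — 2 connected regions. Overall, the cross-section has 2 separate islands. Island count = 2.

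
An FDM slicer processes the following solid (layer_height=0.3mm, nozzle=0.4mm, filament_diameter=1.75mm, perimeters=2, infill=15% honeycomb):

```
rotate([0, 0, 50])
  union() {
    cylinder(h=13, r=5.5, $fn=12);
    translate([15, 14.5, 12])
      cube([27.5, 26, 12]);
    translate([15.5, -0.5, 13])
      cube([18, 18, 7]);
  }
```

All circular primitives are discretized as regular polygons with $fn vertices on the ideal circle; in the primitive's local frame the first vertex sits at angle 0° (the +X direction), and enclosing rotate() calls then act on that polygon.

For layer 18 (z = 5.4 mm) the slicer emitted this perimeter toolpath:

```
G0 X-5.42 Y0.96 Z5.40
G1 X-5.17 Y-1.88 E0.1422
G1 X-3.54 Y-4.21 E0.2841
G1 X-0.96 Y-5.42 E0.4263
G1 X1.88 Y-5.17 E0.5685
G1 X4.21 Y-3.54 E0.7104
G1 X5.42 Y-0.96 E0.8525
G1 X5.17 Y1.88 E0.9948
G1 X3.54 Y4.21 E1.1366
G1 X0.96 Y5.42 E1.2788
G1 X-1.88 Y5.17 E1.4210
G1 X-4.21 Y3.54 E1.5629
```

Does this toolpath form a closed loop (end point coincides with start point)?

Start point (G0): (-5.42, 0.96). End point (last G1): the path does not return to the start — open.

no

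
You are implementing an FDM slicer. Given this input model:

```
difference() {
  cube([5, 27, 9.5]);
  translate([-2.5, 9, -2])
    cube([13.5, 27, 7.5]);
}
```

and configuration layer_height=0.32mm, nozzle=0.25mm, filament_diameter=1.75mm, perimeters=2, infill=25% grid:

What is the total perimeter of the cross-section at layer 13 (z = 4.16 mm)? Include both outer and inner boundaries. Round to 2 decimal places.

28.00 mm

At z = 4.16 mm: the cube (footprint 5×27) is included at this height (perimeter 64.00 mm); the cube at (-2.5, 9) is present — its section is the full 13.5×27 rectangle (perimeter 81.00 mm); After the difference (first − rest): starting from the 5×27 cube, the 13.5×27 cube at (-2.5, 9) partially overlaps it — only the 90.00 mm² overlap (of its 364.50 mm²) is removed, clipping the outline — boundary = 28.00 mm. Overall, the cross-section is a single solid region. Total boundary length (outer) = 28.00 mm.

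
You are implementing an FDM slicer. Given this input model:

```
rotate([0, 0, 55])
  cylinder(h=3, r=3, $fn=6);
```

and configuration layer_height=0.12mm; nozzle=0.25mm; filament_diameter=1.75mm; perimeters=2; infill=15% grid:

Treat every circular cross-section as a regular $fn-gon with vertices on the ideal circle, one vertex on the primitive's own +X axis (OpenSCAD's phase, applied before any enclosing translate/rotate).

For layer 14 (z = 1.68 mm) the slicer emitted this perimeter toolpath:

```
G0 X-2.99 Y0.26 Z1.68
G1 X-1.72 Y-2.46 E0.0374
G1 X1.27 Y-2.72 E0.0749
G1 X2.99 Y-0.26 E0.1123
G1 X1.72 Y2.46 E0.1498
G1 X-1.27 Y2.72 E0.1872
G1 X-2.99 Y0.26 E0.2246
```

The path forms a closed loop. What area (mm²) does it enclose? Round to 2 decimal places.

23.41 mm²

Apply the shoelace formula to the sequence of (X, Y) vertices; enclosed area = 23.41 mm².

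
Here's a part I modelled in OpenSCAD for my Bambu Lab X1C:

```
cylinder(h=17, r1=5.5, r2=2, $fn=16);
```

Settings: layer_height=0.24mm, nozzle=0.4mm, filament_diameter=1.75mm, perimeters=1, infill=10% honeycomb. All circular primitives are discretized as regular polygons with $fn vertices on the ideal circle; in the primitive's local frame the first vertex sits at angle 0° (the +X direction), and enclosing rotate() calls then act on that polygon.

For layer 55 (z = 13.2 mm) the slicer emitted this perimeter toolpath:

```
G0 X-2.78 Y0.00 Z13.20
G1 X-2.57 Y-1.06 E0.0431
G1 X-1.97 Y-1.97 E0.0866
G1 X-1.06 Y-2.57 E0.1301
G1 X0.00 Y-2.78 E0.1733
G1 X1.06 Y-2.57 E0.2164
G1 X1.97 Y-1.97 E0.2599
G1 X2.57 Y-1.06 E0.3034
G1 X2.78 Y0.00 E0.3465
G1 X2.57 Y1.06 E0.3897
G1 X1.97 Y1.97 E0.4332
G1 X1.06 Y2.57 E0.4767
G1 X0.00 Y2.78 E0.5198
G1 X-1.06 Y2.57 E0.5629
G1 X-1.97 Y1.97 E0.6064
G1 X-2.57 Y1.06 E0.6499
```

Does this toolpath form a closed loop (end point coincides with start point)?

Start point (G0): (-2.78, 0.00). End point (last G1): the path does not return to the start — open.

no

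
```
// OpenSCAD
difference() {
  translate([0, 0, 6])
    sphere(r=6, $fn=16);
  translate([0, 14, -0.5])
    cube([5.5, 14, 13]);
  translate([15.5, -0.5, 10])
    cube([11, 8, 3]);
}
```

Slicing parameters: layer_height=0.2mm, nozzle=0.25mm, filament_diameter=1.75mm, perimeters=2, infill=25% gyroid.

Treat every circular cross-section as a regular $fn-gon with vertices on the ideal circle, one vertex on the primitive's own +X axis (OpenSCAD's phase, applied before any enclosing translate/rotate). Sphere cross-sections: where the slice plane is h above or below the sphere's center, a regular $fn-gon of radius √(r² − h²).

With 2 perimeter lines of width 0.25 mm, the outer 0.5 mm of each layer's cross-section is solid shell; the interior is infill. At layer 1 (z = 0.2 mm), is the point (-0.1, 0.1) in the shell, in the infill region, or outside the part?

At z = 0.2 mm: the sphere: section is a regular 16-gon, circumradius = √(r²−h²) = √(6²−5.8²) = 1.536; the 5.5×14 cube at (0, 14) contributes its full rectangle; the cube at (15.5, -0.5) is absent (z outside [10, 13]); Subtracting the remaining from the first: starting from the r=6 sphere, the 5.5×14 cube at (0, 14) misses the remaining region (no effect) — 1 connected region. Overall, the cross-section is a single solid region. The nearest boundary edge runs (-1.09, 1.09)→(-0.59, 1.42); distance from the point to it = 1.37 mm. The point is inside the cross-section and 1.37 mm from the nearest boundary — more than the 0.5 mm shell width (2 × 0.25), so it's in the infill interior.

infill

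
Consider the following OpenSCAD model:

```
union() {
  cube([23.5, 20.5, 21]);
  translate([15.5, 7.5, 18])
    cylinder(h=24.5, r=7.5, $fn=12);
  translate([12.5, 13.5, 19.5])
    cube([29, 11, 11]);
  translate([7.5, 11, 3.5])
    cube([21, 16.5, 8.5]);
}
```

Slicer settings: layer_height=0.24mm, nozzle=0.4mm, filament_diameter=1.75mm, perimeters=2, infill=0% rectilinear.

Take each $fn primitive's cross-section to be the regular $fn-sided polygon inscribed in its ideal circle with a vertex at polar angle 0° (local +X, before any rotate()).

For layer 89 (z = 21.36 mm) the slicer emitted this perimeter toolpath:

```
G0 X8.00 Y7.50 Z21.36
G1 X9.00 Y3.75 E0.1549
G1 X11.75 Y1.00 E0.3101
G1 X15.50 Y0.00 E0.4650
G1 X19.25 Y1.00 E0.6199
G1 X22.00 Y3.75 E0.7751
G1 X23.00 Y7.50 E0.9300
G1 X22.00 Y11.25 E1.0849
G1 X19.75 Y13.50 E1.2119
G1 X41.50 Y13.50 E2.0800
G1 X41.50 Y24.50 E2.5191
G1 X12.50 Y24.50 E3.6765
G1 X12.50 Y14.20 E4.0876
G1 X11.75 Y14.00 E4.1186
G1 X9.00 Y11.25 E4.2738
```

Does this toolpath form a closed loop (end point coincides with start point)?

no

Start point (G0): (8.00, 7.50). End point (last G1): the path does not return to the start — open.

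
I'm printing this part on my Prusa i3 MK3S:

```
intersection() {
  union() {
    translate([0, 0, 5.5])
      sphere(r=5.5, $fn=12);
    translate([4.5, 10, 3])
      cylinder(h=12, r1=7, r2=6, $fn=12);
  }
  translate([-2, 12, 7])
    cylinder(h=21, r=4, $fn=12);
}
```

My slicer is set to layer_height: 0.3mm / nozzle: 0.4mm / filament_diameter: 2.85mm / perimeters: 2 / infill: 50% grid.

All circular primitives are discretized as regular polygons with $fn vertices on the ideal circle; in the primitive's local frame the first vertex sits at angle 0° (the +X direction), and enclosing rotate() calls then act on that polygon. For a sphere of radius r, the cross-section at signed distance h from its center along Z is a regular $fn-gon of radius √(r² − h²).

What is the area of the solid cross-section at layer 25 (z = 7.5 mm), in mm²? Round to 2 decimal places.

At z = 7.5 mm: the sphere: section is a regular 12-gon, circumradius = √(r²−h²) = √(5.5²−2²) = 5.123 (area = (12/2)·5.123²·sin(360°/12) = 78.75 mm²); the cone at (4.5, 10): at t=0.375 of its height the radius interpolates to r₁+(r₂−r₁)t = 6.625, giving a regular 12-gon of that circumradius (area = (12/2)·6.625²·sin(360°/12) = 131.67 mm²); Taking the union: the regions partially overlap — summed areas 210.42 mm² minus the doubly-counted overlap 1.15 mm² gives 209.27 mm² — area = 209.27 mm²; the cylinder at (-2, 12): section is a regular 12-gon, circumradius r=4 (area = (12/2)·4.000²·sin(360°/12) = 48.00 mm²); Taking the intersection: the r=4 cylinder at (-2, 12) partially overlaps that combined region; clipping to the common part keeps 18.40 mm² — area = 18.40 mm². Overall, the cross-section is a single solid region. Net area = 18.40 mm².

18.40 mm²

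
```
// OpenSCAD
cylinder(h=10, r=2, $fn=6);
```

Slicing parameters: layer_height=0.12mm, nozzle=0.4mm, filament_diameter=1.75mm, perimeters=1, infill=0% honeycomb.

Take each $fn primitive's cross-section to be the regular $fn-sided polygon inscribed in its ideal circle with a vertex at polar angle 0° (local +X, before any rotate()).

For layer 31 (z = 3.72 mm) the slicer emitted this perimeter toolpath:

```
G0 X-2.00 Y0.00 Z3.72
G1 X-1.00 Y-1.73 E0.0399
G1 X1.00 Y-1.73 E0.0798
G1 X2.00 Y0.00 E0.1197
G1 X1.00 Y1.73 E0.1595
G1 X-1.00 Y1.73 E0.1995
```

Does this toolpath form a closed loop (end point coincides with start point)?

no

Start point (G0): (-2.00, 0.00). End point (last G1): the path does not return to the start — open.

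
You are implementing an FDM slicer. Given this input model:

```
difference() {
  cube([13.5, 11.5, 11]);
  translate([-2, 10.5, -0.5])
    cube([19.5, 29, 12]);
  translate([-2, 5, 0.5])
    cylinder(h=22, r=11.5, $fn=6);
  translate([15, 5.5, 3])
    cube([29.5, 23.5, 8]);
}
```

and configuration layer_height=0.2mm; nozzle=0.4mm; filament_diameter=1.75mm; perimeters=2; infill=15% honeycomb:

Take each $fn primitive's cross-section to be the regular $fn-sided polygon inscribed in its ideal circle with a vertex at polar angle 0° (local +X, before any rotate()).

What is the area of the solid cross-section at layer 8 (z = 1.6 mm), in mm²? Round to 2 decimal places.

57.95 mm²

At z = 1.6 mm: the 13.5×11.5 cube contributes its full rectangle (area 155.25 mm²); the cube at (-2, 10.5) (footprint 19.5×29) is included at this height (area 565.50 mm²); the r=11.5 cylinder at (-2, 5) contributes a regular 6-gon of circumradius 11.5 (area = (6/2)·11.500²·sin(360°/6) = 343.60 mm²); the cube at (15, 5.5) is not intersected at this z (z outside [3, 11]); After the difference (first − rest): starting from the 13.5×11.5 cube (155.25 mm²), the 19.5×29 cube at (-2, 10.5) partially overlaps it — only the 13.50 mm² overlap (of its 565.50 mm²) is removed, clipping the outline; the r=11.5 cylinder at (-2, 5) partially overlaps it — only the 83.80 mm² overlap (of its 343.60 mm²) is removed, clipping the outline — area = 57.95 mm². Overall, the cross-section is a single solid region. Net area = 57.95 mm².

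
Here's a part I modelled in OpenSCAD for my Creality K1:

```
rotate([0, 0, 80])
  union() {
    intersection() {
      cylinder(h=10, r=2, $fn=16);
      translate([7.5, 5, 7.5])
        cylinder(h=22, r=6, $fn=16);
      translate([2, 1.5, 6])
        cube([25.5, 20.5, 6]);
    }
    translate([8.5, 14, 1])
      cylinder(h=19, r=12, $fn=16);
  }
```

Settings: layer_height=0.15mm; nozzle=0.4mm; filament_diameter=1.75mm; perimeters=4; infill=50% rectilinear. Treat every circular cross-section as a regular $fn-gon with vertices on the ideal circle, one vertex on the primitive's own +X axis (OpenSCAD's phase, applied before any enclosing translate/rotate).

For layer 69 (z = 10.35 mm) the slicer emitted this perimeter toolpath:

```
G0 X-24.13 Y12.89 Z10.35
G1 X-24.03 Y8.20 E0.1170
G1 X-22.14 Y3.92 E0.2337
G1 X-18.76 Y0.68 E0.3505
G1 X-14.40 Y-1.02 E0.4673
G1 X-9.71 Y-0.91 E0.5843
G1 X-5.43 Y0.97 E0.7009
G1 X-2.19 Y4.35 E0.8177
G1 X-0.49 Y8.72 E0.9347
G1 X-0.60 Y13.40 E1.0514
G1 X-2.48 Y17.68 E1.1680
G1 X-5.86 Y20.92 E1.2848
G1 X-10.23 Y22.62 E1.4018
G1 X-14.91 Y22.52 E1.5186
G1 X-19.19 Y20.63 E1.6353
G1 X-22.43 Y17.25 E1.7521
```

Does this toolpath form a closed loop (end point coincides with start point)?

Start point (G0): (-24.13, 12.89). End point (last G1): the path does not return to the start — open.

no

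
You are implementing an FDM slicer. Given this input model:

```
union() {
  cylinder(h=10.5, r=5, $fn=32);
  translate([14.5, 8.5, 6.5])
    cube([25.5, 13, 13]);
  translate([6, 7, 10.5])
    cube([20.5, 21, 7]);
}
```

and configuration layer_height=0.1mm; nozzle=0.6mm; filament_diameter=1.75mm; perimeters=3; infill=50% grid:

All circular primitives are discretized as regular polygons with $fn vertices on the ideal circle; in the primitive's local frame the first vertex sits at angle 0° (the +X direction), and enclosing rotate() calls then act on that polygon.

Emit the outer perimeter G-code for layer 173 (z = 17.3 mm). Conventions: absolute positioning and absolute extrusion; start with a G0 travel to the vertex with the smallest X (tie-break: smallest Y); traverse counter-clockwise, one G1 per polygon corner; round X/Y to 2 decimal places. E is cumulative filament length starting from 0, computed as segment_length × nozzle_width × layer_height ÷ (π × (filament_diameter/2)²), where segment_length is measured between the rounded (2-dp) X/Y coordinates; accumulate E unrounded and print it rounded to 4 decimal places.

At z = 17.3 mm: the cylinder does not reach this height (z outside [0, 10.5]); the 25.5×13 cube at (14.5, 8.5) contributes its full rectangle; the 20.5×21 cube at (6, 7) contributes its full rectangle; Merging all regions: the regions partially overlap (shared area 156.00 mm²), so overlapping operands fuse into one piece — 1 connected region. The outline is a single polygon with 8 vertices. Extrusion per mm of travel: 0.6 × 0.1 / (π × 0.875²) = 0.024945. Accumulating E over each segment gives final E = 2.7440.

G0 X6.00 Y7.00 Z17.30
G1 X26.50 Y7.00 E0.5114
G1 X26.50 Y8.50 E0.5488
G1 X40.00 Y8.50 E0.8856
G1 X40.00 Y21.50 E1.2098
G1 X26.50 Y21.50 E1.5466
G1 X26.50 Y28.00 E1.7087
G1 X6.00 Y28.00 E2.2201
G1 X6.00 Y7.00 E2.7440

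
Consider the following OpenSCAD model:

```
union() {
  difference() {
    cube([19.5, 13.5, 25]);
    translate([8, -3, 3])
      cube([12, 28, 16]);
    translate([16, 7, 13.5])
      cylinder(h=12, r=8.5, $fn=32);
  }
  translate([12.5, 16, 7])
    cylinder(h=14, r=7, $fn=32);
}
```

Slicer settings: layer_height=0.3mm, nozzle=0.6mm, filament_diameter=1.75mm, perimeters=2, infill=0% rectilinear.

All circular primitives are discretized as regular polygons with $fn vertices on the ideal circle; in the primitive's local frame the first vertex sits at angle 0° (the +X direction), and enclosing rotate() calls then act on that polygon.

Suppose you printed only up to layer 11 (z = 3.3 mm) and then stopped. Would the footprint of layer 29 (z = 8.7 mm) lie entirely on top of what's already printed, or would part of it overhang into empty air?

Compare the two slices. At z = 3.3: the cube is present — its section is the full 19.5×13.5 rectangle (area 263.25 mm²); the cube at (8, -3) (footprint 12×28) is included at this height (area 336.00 mm²); the cylinder at (16, 7) is absent (z outside [13.5, 25.5]); Subtracting the remaining from the first: starting from the 19.5×13.5 cube (263.25 mm²), the 12×28 cube at (8, -3) partially overlaps it — only the 155.25 mm² overlap (of its 336.00 mm²) is removed, clipping the outline — area = 108.00 mm²; the cylinder at (12.5, 16) is not intersected at this z (z outside [7, 21]); Taking the union: only that combined region is present, so the union is just that shape — area = 108.00 mm². At z = 8.7: the 19.5×13.5 cube contributes its full rectangle (area 263.25 mm²); the cube at (8, -3) is present — its section is the full 12×28 rectangle (area 336.00 mm²); the cylinder at (16, 7) does not reach this height (z outside [13.5, 25.5]); Taking the first minus the rest: starting from the 19.5×13.5 cube (263.25 mm²), the 12×28 cube at (8, -3) partially overlaps it — only the 155.25 mm² overlap (of its 336.00 mm²) is removed, clipping the outline — area = 108.00 mm²; the r=7 cylinder at (12.5, 16) contributes a regular 32-gon of circumradius 7 (area = (32/2)·7.000²·sin(360°/32) = 152.95 mm²); Merging all regions: the regions partially overlap — summed areas 260.95 mm² minus the doubly-counted overlap 3.37 mm² gives 257.58 mm² — area = 257.58 mm². Checking containment: at z = 8.7 the cross-section extends beyond the z = 3.3 cross-section by about 149.58 mm².

part overhangs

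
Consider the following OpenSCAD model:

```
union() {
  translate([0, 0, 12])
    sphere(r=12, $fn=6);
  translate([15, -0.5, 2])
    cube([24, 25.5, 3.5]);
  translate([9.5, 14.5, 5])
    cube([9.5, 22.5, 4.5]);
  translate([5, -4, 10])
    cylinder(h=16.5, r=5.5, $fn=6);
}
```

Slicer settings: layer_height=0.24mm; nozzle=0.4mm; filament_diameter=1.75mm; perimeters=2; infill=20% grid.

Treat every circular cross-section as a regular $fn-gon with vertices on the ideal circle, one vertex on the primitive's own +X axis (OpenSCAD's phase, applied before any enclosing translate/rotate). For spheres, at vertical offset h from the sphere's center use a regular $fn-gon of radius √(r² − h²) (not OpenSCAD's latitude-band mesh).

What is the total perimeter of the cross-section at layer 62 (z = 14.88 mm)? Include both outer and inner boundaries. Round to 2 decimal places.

71.06 mm

At z = 14.88 mm: the r=12 sphere slices to a regular 6-gon of circumradius 11.649 (√(r²−h²) with h=2.88 from center) (perimeter = 2·6·11.649·sin(180°/6) = 69.90 mm); the cube at (15, -0.5) is absent (z outside [2, 5.5]); the cube at (9.5, 14.5) is absent (z outside [5, 9.5]); the r=5.5 cylinder at (5, -4) contributes a regular 6-gon of circumradius 5.5 (perimeter = 2·6·5.500·sin(180°/6) = 33.00 mm); Taking the union: the regions partially overlap (shared area 72.48 mm²), so the edge portions inside another operand are dropped and the merged outline is re-measured after clipping — boundary = 71.06 mm. Overall, the cross-section is a single solid region. Total boundary length (outer) = 71.06 mm.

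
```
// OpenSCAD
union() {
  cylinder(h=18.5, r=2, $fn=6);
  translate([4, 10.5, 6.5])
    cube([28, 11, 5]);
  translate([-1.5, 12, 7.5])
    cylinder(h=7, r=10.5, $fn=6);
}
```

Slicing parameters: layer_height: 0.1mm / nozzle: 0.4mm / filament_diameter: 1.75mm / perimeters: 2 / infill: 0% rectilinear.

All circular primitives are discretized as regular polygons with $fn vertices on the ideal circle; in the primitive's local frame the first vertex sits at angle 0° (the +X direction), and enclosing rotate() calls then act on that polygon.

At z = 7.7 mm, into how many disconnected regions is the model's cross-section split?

At z = 7.7 mm: the r=2 cylinder gives a regular 6-gon of circumradius 2 (constant along its height); the 28×11 cube at (4, 10.5) contributes its full rectangle; the r=10.5 cylinder at (-1.5, 12) contributes a regular 6-gon of circumradius 10.5; Merging all regions: the regions partially overlap (shared area 28.50 mm²), so overlapping operands fuse into one piece — 2 connected regions. The result has 2 disconnected regions.

2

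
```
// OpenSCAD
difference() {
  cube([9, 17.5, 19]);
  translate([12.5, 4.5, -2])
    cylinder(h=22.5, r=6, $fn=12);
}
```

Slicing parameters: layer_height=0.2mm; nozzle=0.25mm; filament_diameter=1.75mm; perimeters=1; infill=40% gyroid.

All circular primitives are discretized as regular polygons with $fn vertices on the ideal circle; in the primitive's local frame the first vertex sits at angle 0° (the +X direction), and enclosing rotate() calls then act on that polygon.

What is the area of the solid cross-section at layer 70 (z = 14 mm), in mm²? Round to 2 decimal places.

142.05 mm²

At z = 14 mm: the cube is present — its section is the full 9×17.5 rectangle (area 157.50 mm²); the r=6 cylinder at (12.5, 4.5) gives a regular 12-gon of circumradius 6 (constant along its height) (area = (12/2)·6.000²·sin(360°/12) = 108.00 mm²); After the difference (first − rest): starting from the 9×17.5 cube (157.50 mm²), the r=6 cylinder at (12.5, 4.5) partially overlaps it — only the 15.45 mm² overlap (of its 108.00 mm²) is removed, clipping the outline — area = 142.05 mm². Overall, the cross-section is a single solid region. Net area = 142.05 mm².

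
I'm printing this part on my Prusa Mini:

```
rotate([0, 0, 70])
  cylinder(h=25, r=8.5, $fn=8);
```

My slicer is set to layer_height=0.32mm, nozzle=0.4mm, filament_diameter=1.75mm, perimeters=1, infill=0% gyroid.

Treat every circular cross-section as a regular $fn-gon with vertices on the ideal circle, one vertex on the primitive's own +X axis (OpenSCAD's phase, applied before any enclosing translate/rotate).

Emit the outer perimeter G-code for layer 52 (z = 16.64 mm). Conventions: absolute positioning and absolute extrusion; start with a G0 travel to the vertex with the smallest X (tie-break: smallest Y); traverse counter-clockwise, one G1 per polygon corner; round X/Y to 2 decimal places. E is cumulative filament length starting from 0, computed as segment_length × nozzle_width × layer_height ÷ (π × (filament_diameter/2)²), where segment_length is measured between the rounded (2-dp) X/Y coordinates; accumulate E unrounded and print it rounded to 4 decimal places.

At z = 16.64 mm: the r=8.5 cylinder contributes a regular 8-gon of circumradius 8.5; (rotated 70° about Z; rotation is an isometry so areas/perimeters/island counts are preserved). The outline is a single polygon with 8 vertices. Extrusion per mm of travel: 0.4 × 0.32 / (π × 0.875²) = 0.053216. Accumulating E over each segment gives final E = 2.7695.

G0 X-7.99 Y2.91 Z16.64
G1 X-7.70 Y-3.59 E0.3462
G1 X-2.91 Y-7.99 E0.6924
G1 X3.59 Y-7.70 E1.0386
G1 X7.99 Y-2.91 E1.3848
G1 X7.70 Y3.59 E1.7310
G1 X2.91 Y7.99 E2.0771
G1 X-3.59 Y7.70 E2.4234
G1 X-7.99 Y2.91 E2.7695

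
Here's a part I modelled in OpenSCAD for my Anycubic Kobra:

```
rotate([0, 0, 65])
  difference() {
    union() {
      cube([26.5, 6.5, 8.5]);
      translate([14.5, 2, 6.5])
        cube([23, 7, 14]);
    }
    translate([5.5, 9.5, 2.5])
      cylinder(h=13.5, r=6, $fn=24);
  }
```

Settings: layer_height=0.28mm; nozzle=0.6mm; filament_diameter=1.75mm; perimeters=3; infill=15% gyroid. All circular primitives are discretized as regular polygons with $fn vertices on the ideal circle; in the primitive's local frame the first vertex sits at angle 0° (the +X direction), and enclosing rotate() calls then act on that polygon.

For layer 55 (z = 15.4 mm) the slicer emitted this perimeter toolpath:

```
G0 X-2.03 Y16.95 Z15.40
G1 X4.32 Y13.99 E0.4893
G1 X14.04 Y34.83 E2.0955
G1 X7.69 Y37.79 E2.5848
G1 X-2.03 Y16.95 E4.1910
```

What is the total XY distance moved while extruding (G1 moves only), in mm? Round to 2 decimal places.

Sum the Euclidean lengths of each G1 segment: total = 60.00 mm.

60.00 mm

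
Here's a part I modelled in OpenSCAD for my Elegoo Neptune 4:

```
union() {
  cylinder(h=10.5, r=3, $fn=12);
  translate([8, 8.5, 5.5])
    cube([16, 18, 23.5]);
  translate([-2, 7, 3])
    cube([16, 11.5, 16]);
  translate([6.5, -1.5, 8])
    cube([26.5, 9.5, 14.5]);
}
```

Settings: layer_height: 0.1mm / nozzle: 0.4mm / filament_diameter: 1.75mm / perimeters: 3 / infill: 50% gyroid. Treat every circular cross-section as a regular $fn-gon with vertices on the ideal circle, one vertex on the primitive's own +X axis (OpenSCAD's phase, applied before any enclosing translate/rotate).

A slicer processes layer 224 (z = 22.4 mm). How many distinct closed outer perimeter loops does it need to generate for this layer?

2

At z = 22.4 mm: the cylinder does not reach this height (z outside [0, 10.5]); the cube at (8, 8.5) (footprint 16×18) is included at this height; the cube at (-2, 7) is not intersected at this z (z outside [3, 19]); the cube at (6.5, -1.5) is present — its section is the full 26.5×9.5 rectangle; Combining (union): the 2 present regions are separate (no shared area or edge), so areas and boundary lengths simply add and each stays a separate island — 2 connected regions. The result has 2 disconnected regions.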